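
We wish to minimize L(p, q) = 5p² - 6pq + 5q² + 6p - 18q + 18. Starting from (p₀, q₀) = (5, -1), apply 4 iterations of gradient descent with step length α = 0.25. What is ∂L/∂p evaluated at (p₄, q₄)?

∇L = (10p - 6q + 6, -6p + 10q - 18)
Step 1: at (5, -1), ∇L = (62, -58) → (5, -1) − 0.25·(62, -58) = (-10.5, 13.5)
Step 2: at (-10.5, 13.5), ∇L = (-180, 180) → (-10.5, 13.5) − 0.25·(-180, 180) = (34.5, -31.5)
Step 3: at (34.5, -31.5), ∇L = (540, -540) → (34.5, -31.5) − 0.25·(540, -540) = (-100.5, 103.5)
Step 4: at (-100.5, 103.5), ∇L = (-1620, 1620) → (-100.5, 103.5) − 0.25·(-1620, 1620) = (304.5, -301.5)
∂L/∂p at (304.5, -301.5) = 4860

4860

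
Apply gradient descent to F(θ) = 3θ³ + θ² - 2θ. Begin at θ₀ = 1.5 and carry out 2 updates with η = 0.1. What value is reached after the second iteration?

F′(θ) = 9θ² + 2θ - 2
Step 1: F′(1.5) = 21.25; θ₁ = 1.5 − 0.1·21.25 = -0.625
Step 2: F′(-0.625) = 0.265625; θ₂ = -0.625 − 0.1·0.265625 = -0.6515625

-0.6515625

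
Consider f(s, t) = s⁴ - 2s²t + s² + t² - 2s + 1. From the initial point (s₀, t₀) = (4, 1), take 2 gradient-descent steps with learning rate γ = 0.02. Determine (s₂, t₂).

(-0.89866496, 1.569856)

∇f = (4s³ - 4st + 2s - 2, -2s² + 2t)
Step 1: at (4, 1), ∇f = (246, -30) → (4, 1) − 0.02·(246, -30) = (-0.92, 1.6)
Step 2: at (-0.92, 1.6), ∇f = (-1.066752, 1.5072) → (-0.92, 1.6) − 0.02·(-1.066752, 1.5072) = (-0.89866496, 1.569856)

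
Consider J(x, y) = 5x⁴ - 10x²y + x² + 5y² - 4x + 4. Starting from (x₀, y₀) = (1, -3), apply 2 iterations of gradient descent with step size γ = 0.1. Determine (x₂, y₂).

∇J = (20x³ - 20xy + 2x - 4, -10x² + 10y)
(x₁, y₁) = (1, -3) − 0.1·(78, -40) = (-6.8, 1)
(x₂, y₂) = (-6.8, 1) − 0.1·(-6170.24, -452.4) = (610.224, 46.24)

(610.224, 46.24)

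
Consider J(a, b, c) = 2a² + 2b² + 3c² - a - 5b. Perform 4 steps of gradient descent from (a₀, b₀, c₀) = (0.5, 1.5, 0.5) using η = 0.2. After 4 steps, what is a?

∇J = (4a - 1, 4b - 5, 6c)
(a₁, b₁, c₁) = (0.5, 1.5, 0.5) − 0.2·(1, 1, 3) = (0.3, 1.3, -0.1)
(a₂, b₂, c₂) = (0.3, 1.3, -0.1) − 0.2·(0.2, 0.2, -0.6) = (0.26, 1.26, 0.02)
(a₃, b₃, c₃) = (0.26, 1.26, 0.02) − 0.2·(0.04, 0.04, 0.12) = (0.252, 1.252, -0.004)
(a₄, b₄, c₄) = (0.252, 1.252, -0.004) − 0.2·(0.008, 0.008, -0.024) = (0.2504, 1.2504, 0.0008)
a = 0.2504

0.2504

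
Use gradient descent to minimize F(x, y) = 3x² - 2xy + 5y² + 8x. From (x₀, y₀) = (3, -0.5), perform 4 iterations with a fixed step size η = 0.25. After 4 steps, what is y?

-15.125

∇F = (6x - 2y + 8, -2x + 10y)
Step 1: at (3, -0.5), ∇F = (27, -11) → (3, -0.5) − 0.25·(27, -11) = (-3.75, 2.25)
Step 2: at (-3.75, 2.25), ∇F = (-19, 30) → (-3.75, 2.25) − 0.25·(-19, 30) = (1, -5.25)
Step 3: at (1, -5.25), ∇F = (24.5, -54.5) → (1, -5.25) − 0.25·(24.5, -54.5) = (-5.125, 8.375)
Step 4: at (-5.125, 8.375), ∇F = (-39.5, 94) → (-5.125, 8.375) − 0.25·(-39.5, 94) = (4.75, -15.125)
y = -15.125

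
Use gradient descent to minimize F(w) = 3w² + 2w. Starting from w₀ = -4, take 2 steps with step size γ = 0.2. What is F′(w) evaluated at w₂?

F′(w) = 6w + 2
w₁ = -4 − 0.2·(-22) = 0.4
w₂ = 0.4 − 0.2·4.4 = -0.48
F′(w) at (-0.48) = -0.88

-0.88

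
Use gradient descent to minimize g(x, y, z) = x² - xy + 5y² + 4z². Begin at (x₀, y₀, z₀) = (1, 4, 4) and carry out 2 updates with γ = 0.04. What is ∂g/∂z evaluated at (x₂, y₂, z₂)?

∇g = (2x - y, -x + 10y, 8z)
Step 1: at (1, 4, 4), ∇g = (-2, 39, 32) → (1, 4, 4) − 0.04·(-2, 39, 32) = (1.08, 2.44, 2.72)
Step 2: at (1.08, 2.44, 2.72), ∇g = (-0.28, 23.32, 21.76) → (1.08, 2.44, 2.72) − 0.04·(-0.28, 23.32, 21.76) = (1.0912, 1.5072, 1.8496)
∂g/∂z at (1.0912, 1.5072, 1.8496) = 14.7968

14.7968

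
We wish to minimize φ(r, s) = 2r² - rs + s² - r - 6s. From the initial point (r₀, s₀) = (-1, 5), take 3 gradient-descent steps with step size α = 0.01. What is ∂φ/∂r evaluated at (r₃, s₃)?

-8.709115

∇φ = (4r - s - 1, -r + 2s - 6)
Step 1: at (-1, 5), ∇φ = (-10, 5) → (-1, 5) − 0.01·(-10, 5) = (-0.9, 4.95)
Step 2: at (-0.9, 4.95), ∇φ = (-9.55, 4.8) → (-0.9, 4.95) − 0.01·(-9.55, 4.8) = (-0.8045, 4.902)
Step 3: at (-0.8045, 4.902), ∇φ = (-9.12, 4.6085) → (-0.8045, 4.902) − 0.01·(-9.12, 4.6085) = (-0.7133, 4.855915)
∂φ/∂r at (-0.7133, 4.855915) = -8.709115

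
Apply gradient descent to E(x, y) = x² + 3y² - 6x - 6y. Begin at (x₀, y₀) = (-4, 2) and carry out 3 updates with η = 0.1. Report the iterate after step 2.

(-1.48, 1.16)

∇E = (2x - 6, 6y - 6)
(x₁, y₁) = (-4, 2) − 0.1·(-14, 6) = (-2.6, 1.4)
(x₂, y₂) = (-2.6, 1.4) − 0.1·(-11.2, 2.4) = (-1.48, 1.16)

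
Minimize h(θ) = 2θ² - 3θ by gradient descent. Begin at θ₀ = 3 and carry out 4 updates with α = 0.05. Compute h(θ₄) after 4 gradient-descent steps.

h′(θ) = 4θ - 3
Step 1: h′(3) = 9; θ₁ = 3 − 0.05·9 = 2.55
Step 2: h′(2.55) = 7.2; θ₂ = 2.55 − 0.05·7.2 = 2.19
Step 3: h′(2.19) = 5.76; θ₃ = 2.19 − 0.05·5.76 = 1.902
Step 4: h′(1.902) = 4.608; θ₄ = 1.902 − 0.05·4.608 = 1.6716
h(1.6716) = 0.57369312

0.57369312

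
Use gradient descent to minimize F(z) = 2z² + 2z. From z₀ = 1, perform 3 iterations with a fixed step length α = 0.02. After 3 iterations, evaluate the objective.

2.228597506048

F′(z) = 4z + 2
z₁ = 1 − 0.02·6 = 0.88
z₂ = 0.88 − 0.02·5.52 = 0.7696
z₃ = 0.7696 − 0.02·5.0784 = 0.668032
F(0.668032) = 2.228597506048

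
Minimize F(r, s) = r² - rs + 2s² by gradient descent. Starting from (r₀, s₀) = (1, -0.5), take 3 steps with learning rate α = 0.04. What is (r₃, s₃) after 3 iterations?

(0.736448, -0.205376)

∇F = (2r - s, -r + 4s)
(r₁, s₁) = (1, -0.5) − 0.04·(2.5, -3) = (0.9, -0.38)
(r₂, s₂) = (0.9, -0.38) − 0.04·(2.18, -2.42) = (0.8128, -0.2832)
(r₃, s₃) = (0.8128, -0.2832) − 0.04·(1.9088, -1.9456) = (0.736448, -0.205376)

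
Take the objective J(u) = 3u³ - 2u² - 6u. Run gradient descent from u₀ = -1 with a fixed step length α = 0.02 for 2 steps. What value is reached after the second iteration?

J′(u) = 9u² - 4u - 6
Step 1: J′(-1) = 7; u₁ = -1 − 0.02·7 = -1.14
Step 2: J′(-1.14) = 10.2564; u₂ = -1.14 − 0.02·10.2564 = -1.345128

-1.345128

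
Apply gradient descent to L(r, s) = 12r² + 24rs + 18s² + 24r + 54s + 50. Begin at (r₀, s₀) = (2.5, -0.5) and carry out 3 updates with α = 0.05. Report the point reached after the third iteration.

(-5.708, -11.444)

∇L = (24r + 24s + 24, 24r + 36s + 54)
(r₁, s₁) = (2.5, -0.5) − 0.05·(72, 96) = (-1.1, -5.3)
(r₂, s₂) = (-1.1, -5.3) − 0.05·(-129.6, -163.2) = (5.38, 2.86)
(r₃, s₃) = (5.38, 2.86) − 0.05·(221.76, 286.08) = (-5.708, -11.444)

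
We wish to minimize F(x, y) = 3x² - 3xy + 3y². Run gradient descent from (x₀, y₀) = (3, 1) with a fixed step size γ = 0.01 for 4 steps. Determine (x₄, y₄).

∇F = (6x - 3y, -3x + 6y)
(x₁, y₁) = (3, 1) − 0.01·(15, -3) = (2.85, 1.03)
(x₂, y₂) = (2.85, 1.03) − 0.01·(14.01, -2.37) = (2.7099, 1.0537)
(x₃, y₃) = (2.7099, 1.0537) − 0.01·(13.0983, -1.8075) = (2.578917, 1.071775)
(x₄, y₄) = (2.578917, 1.071775) − 0.01·(12.258177, -1.306101) = (2.45633523, 1.08483601)

(2.45633523, 1.08483601)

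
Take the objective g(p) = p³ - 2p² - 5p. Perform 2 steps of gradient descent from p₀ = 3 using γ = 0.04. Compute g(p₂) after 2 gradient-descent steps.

g′(p) = 3p² - 4p - 5
Step 1: g′(3) = 10; p₁ = 3 − 0.04·10 = 2.6
Step 2: g′(2.6) = 4.88; p₂ = 2.6 − 0.04·4.88 = 2.4048
g(2.4048) = -9.683016081408

-9.683016081408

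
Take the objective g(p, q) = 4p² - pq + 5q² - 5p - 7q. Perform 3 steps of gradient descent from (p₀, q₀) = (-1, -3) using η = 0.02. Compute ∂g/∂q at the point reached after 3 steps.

∇g = (8p - q - 5, -p + 10q - 7)
Step 1: at (-1, -3), ∇g = (-10, -36) → (-1, -3) − 0.02·(-10, -36) = (-0.8, -2.28)
Step 2: at (-0.8, -2.28), ∇g = (-9.12, -29) → (-0.8, -2.28) − 0.02·(-9.12, -29) = (-0.6176, -1.7)
Step 3: at (-0.6176, -1.7), ∇g = (-8.2408, -23.3824) → (-0.6176, -1.7) − 0.02·(-8.2408, -23.3824) = (-0.452784, -1.232352)
∂g/∂q at (-0.452784, -1.232352) = -18.870736

-18.870736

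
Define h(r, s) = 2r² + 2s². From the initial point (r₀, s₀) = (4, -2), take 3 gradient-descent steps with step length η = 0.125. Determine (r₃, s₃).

∇h = (4r, 4s)
(r₁, s₁) = (4, -2) − 0.125·(16, -8) = (2, -1)
(r₂, s₂) = (2, -1) − 0.125·(8, -4) = (1, -0.5)
(r₃, s₃) = (1, -0.5) − 0.125·(4, -2) = (0.5, -0.25)

(0.5, -0.25)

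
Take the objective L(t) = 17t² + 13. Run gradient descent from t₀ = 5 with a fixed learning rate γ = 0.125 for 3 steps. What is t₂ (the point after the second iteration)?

52.8125

L′(t) = 34t
Step 1: L′(5) = 170; t₁ = 5 − 0.125·170 = -16.25
Step 2: L′(-16.25) = -552.5; t₂ = -16.25 − 0.125·(-552.5) = 52.8125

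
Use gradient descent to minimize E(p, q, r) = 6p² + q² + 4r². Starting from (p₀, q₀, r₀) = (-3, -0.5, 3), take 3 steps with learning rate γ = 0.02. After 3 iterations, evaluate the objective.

∇E = (12p, 2q, 8r)
(p₁, q₁, r₁) = (-3, -0.5, 3) − 0.02·(-36, -1, 24) = (-2.28, -0.48, 2.52)
(p₂, q₂, r₂) = (-2.28, -0.48, 2.52) − 0.02·(-27.36, -0.96, 20.16) = (-1.7328, -0.4608, 2.1168)
(p₃, q₃, r₃) = (-1.7328, -0.4608, 2.1168) − 0.02·(-20.7936, -0.9216, 16.9344) = (-1.316928, -0.442368, 1.778112)
E(-1.316928, -0.442368, 1.778112) = 23.248214728704

23.248214728704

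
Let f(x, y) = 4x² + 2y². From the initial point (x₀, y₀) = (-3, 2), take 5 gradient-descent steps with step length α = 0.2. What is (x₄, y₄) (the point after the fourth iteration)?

(-0.3888, 0.0032)

∇f = (8x, 4y)
Step 1: at (-3, 2), ∇f = (-24, 8) → (-3, 2) − 0.2·(-24, 8) = (1.8, 0.4)
Step 2: at (1.8, 0.4), ∇f = (14.4, 1.6) → (1.8, 0.4) − 0.2·(14.4, 1.6) = (-1.08, 0.08)
Step 3: at (-1.08, 0.08), ∇f = (-8.64, 0.32) → (-1.08, 0.08) − 0.2·(-8.64, 0.32) = (0.648, 0.016)
Step 4: at (0.648, 0.016), ∇f = (5.184, 0.064) → (0.648, 0.016) − 0.2·(5.184, 0.064) = (-0.3888, 0.0032)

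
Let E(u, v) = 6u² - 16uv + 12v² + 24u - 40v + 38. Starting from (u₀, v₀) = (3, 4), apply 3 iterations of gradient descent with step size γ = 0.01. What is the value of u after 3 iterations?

3.073408

∇E = (12u - 16v + 24, -16u + 24v - 40)
(u₁, v₁) = (3, 4) − 0.01·(-4, 8) = (3.04, 3.92)
(u₂, v₂) = (3.04, 3.92) − 0.01·(-2.24, 5.44) = (3.0624, 3.8656)
(u₃, v₃) = (3.0624, 3.8656) − 0.01·(-1.1008, 3.776) = (3.073408, 3.82784)
u = 3.073408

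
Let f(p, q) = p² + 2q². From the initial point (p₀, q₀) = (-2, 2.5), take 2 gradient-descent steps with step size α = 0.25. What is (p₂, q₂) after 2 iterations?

(-0.5, 0)

∇f = (2p, 4q)
(p₁, q₁) = (-2, 2.5) − 0.25·(-4, 10) = (-1, 0)
(p₂, q₂) = (-1, 0) − 0.25·(-2, 0) = (-0.5, 0)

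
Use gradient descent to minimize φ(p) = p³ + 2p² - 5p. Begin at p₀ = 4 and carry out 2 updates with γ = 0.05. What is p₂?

φ′(p) = 3p² + 4p - 5
p₁ = 4 − 0.05·59 = 1.05
p₂ = 1.05 − 0.05·2.5075 = 0.924625

0.924625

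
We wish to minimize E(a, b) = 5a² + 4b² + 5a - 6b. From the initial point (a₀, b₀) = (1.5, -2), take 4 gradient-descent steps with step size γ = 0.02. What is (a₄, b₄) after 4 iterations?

(0.3192, -0.61914624)

∇E = (10a + 5, 8b - 6)
(a₁, b₁) = (1.5, -2) − 0.02·(20, -22) = (1.1, -1.56)
(a₂, b₂) = (1.1, -1.56) − 0.02·(16, -18.48) = (0.78, -1.1904)
(a₃, b₃) = (0.78, -1.1904) − 0.02·(12.8, -15.5232) = (0.524, -0.879936)
(a₄, b₄) = (0.524, -0.879936) − 0.02·(10.24, -13.039488) = (0.3192, -0.61914624)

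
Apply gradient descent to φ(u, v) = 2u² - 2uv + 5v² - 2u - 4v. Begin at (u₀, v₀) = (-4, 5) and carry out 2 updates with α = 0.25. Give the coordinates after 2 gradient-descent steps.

(-3.75, 15.25)

∇φ = (4u - 2v - 2, -2u + 10v - 4)
Step 1: at (-4, 5), ∇φ = (-28, 54) → (-4, 5) − 0.25·(-28, 54) = (3, -8.5)
Step 2: at (3, -8.5), ∇φ = (27, -95) → (3, -8.5) − 0.25·(27, -95) = (-3.75, 15.25)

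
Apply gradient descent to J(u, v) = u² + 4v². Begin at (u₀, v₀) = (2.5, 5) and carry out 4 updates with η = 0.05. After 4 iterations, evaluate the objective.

∇J = (2u, 8v)
(u₁, v₁) = (2.5, 5) − 0.05·(5, 40) = (2.25, 3)
(u₂, v₂) = (2.25, 3) − 0.05·(4.5, 24) = (2.025, 1.8)
(u₃, v₃) = (2.025, 1.8) − 0.05·(4.05, 14.4) = (1.8225, 1.08)
(u₄, v₄) = (1.8225, 1.08) − 0.05·(3.645, 8.64) = (1.64025, 0.648)
J(1.64025, 0.648) = 4.3700360625

4.3700360625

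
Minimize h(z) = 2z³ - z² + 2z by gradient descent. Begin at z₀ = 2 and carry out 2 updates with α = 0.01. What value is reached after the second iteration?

1.605496

h′(z) = 6z² - 2z + 2
z₁ = 2 − 0.01·22 = 1.78
z₂ = 1.78 − 0.01·17.4504 = 1.605496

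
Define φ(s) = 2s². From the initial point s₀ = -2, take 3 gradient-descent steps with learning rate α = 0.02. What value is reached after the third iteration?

φ′(s) = 4s
Step 1: φ′(-2) = -8; s₁ = -2 − 0.02·(-8) = -1.84
Step 2: φ′(-1.84) = -7.36; s₂ = -1.84 − 0.02·(-7.36) = -1.6928
Step 3: φ′(-1.6928) = -6.7712; s₃ = -1.6928 − 0.02·(-6.7712) = -1.557376

-1.557376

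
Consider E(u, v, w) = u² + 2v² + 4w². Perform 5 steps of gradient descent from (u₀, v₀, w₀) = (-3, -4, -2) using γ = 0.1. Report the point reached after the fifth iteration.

(-0.98304, -0.31104, -0.00064)

∇E = (2u, 4v, 8w)
Step 1: at (-3, -4, -2), ∇E = (-6, -16, -16) → (-3, -4, -2) − 0.1·(-6, -16, -16) = (-2.4, -2.4, -0.4)
Step 2: at (-2.4, -2.4, -0.4), ∇E = (-4.8, -9.6, -3.2) → (-2.4, -2.4, -0.4) − 0.1·(-4.8, -9.6, -3.2) = (-1.92, -1.44, -0.08)
Step 3: at (-1.92, -1.44, -0.08), ∇E = (-3.84, -5.76, -0.64) → (-1.92, -1.44, -0.08) − 0.1·(-3.84, -5.76, -0.64) = (-1.536, -0.864, -0.016)
Step 4: at (-1.536, -0.864, -0.016), ∇E = (-3.072, -3.456, -0.128) → (-1.536, -0.864, -0.016) − 0.1·(-3.072, -3.456, -0.128) = (-1.2288, -0.5184, -0.0032)
Step 5: at (-1.2288, -0.5184, -0.0032), ∇E = (-2.4576, -2.0736, -0.0256) → (-1.2288, -0.5184, -0.0032) − 0.1·(-2.4576, -2.0736, -0.0256) = (-0.98304, -0.31104, -0.00064)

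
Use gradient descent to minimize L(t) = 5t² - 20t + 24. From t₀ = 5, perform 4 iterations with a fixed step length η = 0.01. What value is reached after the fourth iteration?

3.9683

L′(t) = 10t - 20
t₁ = 5 − 0.01·30 = 4.7
t₂ = 4.7 − 0.01·27 = 4.43
t₃ = 4.43 − 0.01·24.3 = 4.187
t₄ = 4.187 − 0.01·21.87 = 3.9683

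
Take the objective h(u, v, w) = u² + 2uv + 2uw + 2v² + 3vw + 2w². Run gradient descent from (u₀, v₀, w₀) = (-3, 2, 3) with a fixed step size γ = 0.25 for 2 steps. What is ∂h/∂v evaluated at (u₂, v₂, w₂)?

∇h = (2u + 2v + 2w, 2u + 4v + 3w, 2u + 3v + 4w)
Step 1: at (-3, 2, 3), ∇h = (4, 11, 12) → (-3, 2, 3) − 0.25·(4, 11, 12) = (-4, -0.75, 0)
Step 2: at (-4, -0.75, 0), ∇h = (-9.5, -11, -10.25) → (-4, -0.75, 0) − 0.25·(-9.5, -11, -10.25) = (-1.625, 2, 2.5625)
∂h/∂v at (-1.625, 2, 2.5625) = 12.4375

12.4375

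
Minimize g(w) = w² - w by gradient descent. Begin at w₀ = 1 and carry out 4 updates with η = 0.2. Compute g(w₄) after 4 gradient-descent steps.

-0.24580096

g′(w) = 2w - 1
w₁ = 1 − 0.2·1 = 0.8
w₂ = 0.8 − 0.2·0.6 = 0.68
w₃ = 0.68 − 0.2·0.36 = 0.608
w₄ = 0.608 − 0.2·0.216 = 0.5648
g(0.5648) = -0.24580096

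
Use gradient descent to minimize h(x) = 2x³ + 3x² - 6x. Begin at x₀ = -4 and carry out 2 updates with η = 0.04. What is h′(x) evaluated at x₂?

h′(x) = 6x² + 6x - 6
x₁ = -4 − 0.04·66 = -6.64
x₂ = -6.64 − 0.04·218.6976 = -15.387904
h′(x) at (-15.387904) = 1322.398113079296

1322.398113079296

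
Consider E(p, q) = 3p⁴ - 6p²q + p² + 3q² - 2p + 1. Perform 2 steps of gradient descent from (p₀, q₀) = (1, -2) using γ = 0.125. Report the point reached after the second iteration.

∇E = (12p³ - 12pq + 2p - 2, -6p² + 6q)
Step 1: at (1, -2), ∇E = (36, -18) → (1, -2) − 0.125·(36, -18) = (-3.5, 0.25)
Step 2: at (-3.5, 0.25), ∇E = (-513, -72) → (-3.5, 0.25) − 0.125·(-513, -72) = (60.625, 9.25)

(60.625, 9.25)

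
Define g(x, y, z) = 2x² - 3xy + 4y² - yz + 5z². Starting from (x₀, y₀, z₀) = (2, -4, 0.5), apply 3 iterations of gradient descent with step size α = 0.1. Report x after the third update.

-0.048

∇g = (4x - 3y, -3x + 8y - z, -y + 10z)
Step 1: at (2, -4, 0.5), ∇g = (20, -38.5, 9) → (2, -4, 0.5) − 0.1·(20, -38.5, 9) = (0, -0.15, -0.4)
Step 2: at (0, -0.15, -0.4), ∇g = (0.45, -0.8, -3.85) → (0, -0.15, -0.4) − 0.1·(0.45, -0.8, -3.85) = (-0.045, -0.07, -0.015)
Step 3: at (-0.045, -0.07, -0.015), ∇g = (0.03, -0.41, -0.08) → (-0.045, -0.07, -0.015) − 0.1·(0.03, -0.41, -0.08) = (-0.048, -0.029, -0.007)
x = -0.048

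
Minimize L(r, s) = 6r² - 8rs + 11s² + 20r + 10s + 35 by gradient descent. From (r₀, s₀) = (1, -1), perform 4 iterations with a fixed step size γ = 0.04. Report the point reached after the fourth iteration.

∇L = (12r - 8s + 20, -8r + 22s + 10)
(r₁, s₁) = (1, -1) − 0.04·(40, -20) = (-0.6, -0.2)
(r₂, s₂) = (-0.6, -0.2) − 0.04·(14.4, 10.4) = (-1.176, -0.616)
(r₃, s₃) = (-1.176, -0.616) − 0.04·(10.816, 5.856) = (-1.60864, -0.85024)
(r₄, s₄) = (-1.60864, -0.85024) − 0.04·(7.49824, 4.16384) = (-1.9085696, -1.0167936)

(-1.9085696, -1.0167936)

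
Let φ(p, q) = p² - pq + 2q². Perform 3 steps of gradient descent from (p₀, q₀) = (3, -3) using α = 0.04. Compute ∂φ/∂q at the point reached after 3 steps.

-8.115456

∇φ = (2p - q, -p + 4q)
Step 1: at (3, -3), ∇φ = (9, -15) → (3, -3) − 0.04·(9, -15) = (2.64, -2.4)
Step 2: at (2.64, -2.4), ∇φ = (7.68, -12.24) → (2.64, -2.4) − 0.04·(7.68, -12.24) = (2.3328, -1.9104)
Step 3: at (2.3328, -1.9104), ∇φ = (6.576, -9.9744) → (2.3328, -1.9104) − 0.04·(6.576, -9.9744) = (2.06976, -1.511424)
∂φ/∂q at (2.06976, -1.511424) = -8.115456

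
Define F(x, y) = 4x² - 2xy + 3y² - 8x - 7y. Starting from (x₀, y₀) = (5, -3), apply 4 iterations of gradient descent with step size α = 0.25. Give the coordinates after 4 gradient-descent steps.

∇F = (8x - 2y - 8, -2x + 6y - 7)
Step 1: at (5, -3), ∇F = (38, -35) → (5, -3) − 0.25·(38, -35) = (-4.5, 5.75)
Step 2: at (-4.5, 5.75), ∇F = (-55.5, 36.5) → (-4.5, 5.75) − 0.25·(-55.5, 36.5) = (9.375, -3.375)
Step 3: at (9.375, -3.375), ∇F = (73.75, -46) → (9.375, -3.375) − 0.25·(73.75, -46) = (-9.0625, 8.125)
Step 4: at (-9.0625, 8.125), ∇F = (-96.75, 59.875) → (-9.0625, 8.125) − 0.25·(-96.75, 59.875) = (15.125, -6.84375)

(15.125, -6.84375)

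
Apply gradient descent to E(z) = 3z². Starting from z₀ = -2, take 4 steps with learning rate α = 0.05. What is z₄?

E′(z) = 6z
Step 1: E′(-2) = -12; z₁ = -2 − 0.05·(-12) = -1.4
Step 2: E′(-1.4) = -8.4; z₂ = -1.4 − 0.05·(-8.4) = -0.98
Step 3: E′(-0.98) = -5.88; z₃ = -0.98 − 0.05·(-5.88) = -0.686
Step 4: E′(-0.686) = -4.116; z₄ = -0.686 − 0.05·(-4.116) = -0.4802

-0.4802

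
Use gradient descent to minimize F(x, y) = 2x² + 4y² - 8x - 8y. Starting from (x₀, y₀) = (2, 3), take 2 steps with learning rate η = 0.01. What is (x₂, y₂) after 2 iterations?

∇F = (4x - 8, 8y - 8)
(x₁, y₁) = (2, 3) − 0.01·(0, 16) = (2, 2.84)
(x₂, y₂) = (2, 2.84) − 0.01·(0, 14.72) = (2, 2.6928)

(2, 2.6928)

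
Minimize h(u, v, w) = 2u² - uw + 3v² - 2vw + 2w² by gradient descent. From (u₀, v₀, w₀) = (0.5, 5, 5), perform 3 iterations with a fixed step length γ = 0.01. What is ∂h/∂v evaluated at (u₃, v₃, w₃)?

∇h = (4u - w, 6v - 2w, -u - 2v + 4w)
(u₁, v₁, w₁) = (0.5, 5, 5) − 0.01·(-3, 20, 9.5) = (0.53, 4.8, 4.905)
(u₂, v₂, w₂) = (0.53, 4.8, 4.905) − 0.01·(-2.785, 18.99, 9.49) = (0.55785, 4.6101, 4.8101)
(u₃, v₃, w₃) = (0.55785, 4.6101, 4.8101) − 0.01·(-2.5787, 18.0404, 9.46235) = (0.583637, 4.429696, 4.7154765)
∂h/∂v at (0.583637, 4.429696, 4.7154765) = 17.147223

17.147223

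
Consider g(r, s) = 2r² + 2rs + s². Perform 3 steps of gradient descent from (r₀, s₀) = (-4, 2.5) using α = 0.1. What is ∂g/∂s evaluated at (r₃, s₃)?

∇g = (4r + 2s, 2r + 2s)
(r₁, s₁) = (-4, 2.5) − 0.1·(-11, -3) = (-2.9, 2.8)
(r₂, s₂) = (-2.9, 2.8) − 0.1·(-6, -0.2) = (-2.3, 2.82)
(r₃, s₃) = (-2.3, 2.82) − 0.1·(-3.56, 1.04) = (-1.944, 2.716)
∂g/∂s at (-1.944, 2.716) = 1.544

1.544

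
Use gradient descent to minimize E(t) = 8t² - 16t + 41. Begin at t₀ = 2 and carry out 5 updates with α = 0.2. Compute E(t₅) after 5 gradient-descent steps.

E′(t) = 16t - 16
Step 1: E′(2) = 16; t₁ = 2 − 0.2·16 = -1.2
Step 2: E′(-1.2) = -35.2; t₂ = -1.2 − 0.2·(-35.2) = 5.84
Step 3: E′(5.84) = 77.44; t₃ = 5.84 − 0.2·77.44 = -9.648
Step 4: E′(-9.648) = -170.368; t₄ = -9.648 − 0.2·(-170.368) = 24.4256
Step 5: E′(24.4256) = 374.8096; t₅ = 24.4256 − 0.2·374.8096 = -50.53632
E(-50.53632) = 21280.9382331392

21280.9382331392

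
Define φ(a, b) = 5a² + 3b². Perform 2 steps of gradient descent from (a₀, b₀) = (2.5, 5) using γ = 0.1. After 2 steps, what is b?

0.8

∇φ = (10a, 6b)
(a₁, b₁) = (2.5, 5) − 0.1·(25, 30) = (0, 2)
(a₂, b₂) = (0, 2) − 0.1·(0, 12) = (0, 0.8)
b = 0.8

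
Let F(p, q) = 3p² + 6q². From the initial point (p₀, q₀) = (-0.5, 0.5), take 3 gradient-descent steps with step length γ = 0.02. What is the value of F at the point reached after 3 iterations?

0.637352957952

∇F = (6p, 12q)
(p₁, q₁) = (-0.5, 0.5) − 0.02·(-3, 6) = (-0.44, 0.38)
(p₂, q₂) = (-0.44, 0.38) − 0.02·(-2.64, 4.56) = (-0.3872, 0.2888)
(p₃, q₃) = (-0.3872, 0.2888) − 0.02·(-2.3232, 3.4656) = (-0.340736, 0.219488)
F(-0.340736, 0.219488) = 0.637352957952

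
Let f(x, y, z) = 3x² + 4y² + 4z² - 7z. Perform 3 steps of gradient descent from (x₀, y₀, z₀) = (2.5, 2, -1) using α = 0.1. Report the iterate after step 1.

∇f = (6x, 8y, 8z - 7)
Step 1: at (2.5, 2, -1), ∇f = (15, 16, -15) → (2.5, 2, -1) − 0.1·(15, 16, -15) = (1, 0.4, 0.5)

(1, 0.4, 0.5)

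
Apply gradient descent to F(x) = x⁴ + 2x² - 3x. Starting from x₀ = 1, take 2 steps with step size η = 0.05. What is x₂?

F′(x) = 4x³ + 4x - 3
x₁ = 1 − 0.05·5 = 0.75
x₂ = 0.75 − 0.05·1.6875 = 0.665625

0.665625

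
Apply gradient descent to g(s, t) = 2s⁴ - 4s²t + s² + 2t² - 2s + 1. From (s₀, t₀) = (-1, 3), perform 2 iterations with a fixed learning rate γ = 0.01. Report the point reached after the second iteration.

∇g = (8s³ - 8st + 2s - 2, -4s² + 4t)
(s₁, t₁) = (-1, 3) − 0.01·(12, 8) = (-1.12, 2.92)
(s₂, t₂) = (-1.12, 2.92) − 0.01·(10.683776, 6.6624) = (-1.22683776, 2.853376)

(-1.22683776, 2.853376)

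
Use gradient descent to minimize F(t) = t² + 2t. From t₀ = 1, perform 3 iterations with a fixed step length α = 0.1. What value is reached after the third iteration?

0.024

F′(t) = 2t + 2
Step 1: F′(1) = 4; t₁ = 1 − 0.1·4 = 0.6
Step 2: F′(0.6) = 3.2; t₂ = 0.6 − 0.1·3.2 = 0.28
Step 3: F′(0.28) = 2.56; t₃ = 0.28 − 0.1·2.56 = 0.024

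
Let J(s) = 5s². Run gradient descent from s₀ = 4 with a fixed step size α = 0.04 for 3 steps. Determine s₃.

J′(s) = 10s
Step 1: J′(4) = 40; s₁ = 4 − 0.04·40 = 2.4
Step 2: J′(2.4) = 24; s₂ = 2.4 − 0.04·24 = 1.44
Step 3: J′(1.44) = 14.4; s₃ = 1.44 − 0.04·14.4 = 0.864

0.864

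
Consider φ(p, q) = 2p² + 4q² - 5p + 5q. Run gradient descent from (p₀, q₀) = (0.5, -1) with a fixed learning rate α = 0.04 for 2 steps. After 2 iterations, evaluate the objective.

∇φ = (4p - 5, 8q + 5)
Step 1: at (0.5, -1), ∇φ = (-3, -3) → (0.5, -1) − 0.04·(-3, -3) = (0.62, -0.88)
Step 2: at (0.62, -0.88), ∇φ = (-2.52, -2.04) → (0.62, -0.88) − 0.04·(-2.52, -2.04) = (0.7208, -0.7984)
φ(0.7208, -0.7984) = -4.00712448

-4.00712448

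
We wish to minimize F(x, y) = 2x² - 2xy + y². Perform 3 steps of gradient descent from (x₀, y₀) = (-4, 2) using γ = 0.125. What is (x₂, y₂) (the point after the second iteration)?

(-0.625, 0)

∇F = (4x - 2y, -2x + 2y)
(x₁, y₁) = (-4, 2) − 0.125·(-20, 12) = (-1.5, 0.5)
(x₂, y₂) = (-1.5, 0.5) − 0.125·(-7, 4) = (-0.625, 0)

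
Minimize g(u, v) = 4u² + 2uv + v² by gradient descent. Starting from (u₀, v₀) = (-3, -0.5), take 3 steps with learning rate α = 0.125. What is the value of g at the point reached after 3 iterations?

∇g = (8u + 2v, 2u + 2v)
Step 1: at (-3, -0.5), ∇g = (-25, -7) → (-3, -0.5) − 0.125·(-25, -7) = (0.125, 0.375)
Step 2: at (0.125, 0.375), ∇g = (1.75, 1) → (0.125, 0.375) − 0.125·(1.75, 1) = (-0.09375, 0.25)
Step 3: at (-0.09375, 0.25), ∇g = (-0.25, 0.3125) → (-0.09375, 0.25) − 0.125·(-0.25, 0.3125) = (-0.0625, 0.2109375)
g(-0.0625, 0.2109375) = 0.03375244140625

0.03375244140625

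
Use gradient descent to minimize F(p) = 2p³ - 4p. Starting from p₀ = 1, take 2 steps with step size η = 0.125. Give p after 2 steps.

0.828125

F′(p) = 6p² - 4
p₁ = 1 − 0.125·2 = 0.75
p₂ = 0.75 − 0.125·(-0.625) = 0.828125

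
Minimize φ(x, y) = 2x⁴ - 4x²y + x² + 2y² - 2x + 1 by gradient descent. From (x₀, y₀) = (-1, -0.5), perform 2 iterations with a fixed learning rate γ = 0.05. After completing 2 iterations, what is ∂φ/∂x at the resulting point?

-2.197330845696

∇φ = (8x³ - 8xy + 2x - 2, -4x² + 4y)
(x₁, y₁) = (-1, -0.5) − 0.05·(-16, -6) = (-0.2, -0.2)
(x₂, y₂) = (-0.2, -0.2) − 0.05·(-2.784, -0.96) = (-0.0608, -0.152)
∂φ/∂x at (-0.0608, -0.152) = -2.197330845696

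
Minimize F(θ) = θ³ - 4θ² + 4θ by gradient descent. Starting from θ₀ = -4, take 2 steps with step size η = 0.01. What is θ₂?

F′(θ) = 3θ² - 8θ + 4
θ₁ = -4 − 0.01·84 = -4.84
θ₂ = -4.84 − 0.01·112.9968 = -5.969968

-5.969968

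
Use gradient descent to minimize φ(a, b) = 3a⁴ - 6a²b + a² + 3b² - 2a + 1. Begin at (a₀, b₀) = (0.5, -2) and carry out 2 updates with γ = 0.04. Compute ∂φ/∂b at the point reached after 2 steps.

-6.696

∇φ = (12a³ - 12ab + 2a - 2, -6a² + 6b)
(a₁, b₁) = (0.5, -2) − 0.04·(12.5, -13.5) = (0, -1.46)
(a₂, b₂) = (0, -1.46) − 0.04·(-2, -8.76) = (0.08, -1.1096)
∂φ/∂b at (0.08, -1.1096) = -6.696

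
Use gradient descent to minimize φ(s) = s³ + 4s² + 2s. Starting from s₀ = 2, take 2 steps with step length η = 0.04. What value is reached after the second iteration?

φ′(s) = 3s² + 8s + 2
s₁ = 2 − 0.04·30 = 0.8
s₂ = 0.8 − 0.04·10.32 = 0.3872

0.3872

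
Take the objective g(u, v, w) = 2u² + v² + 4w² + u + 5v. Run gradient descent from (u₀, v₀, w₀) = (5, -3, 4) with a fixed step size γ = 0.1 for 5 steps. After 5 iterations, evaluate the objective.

-6.0148301056

∇g = (4u + 1, 2v + 5, 8w)
(u₁, v₁, w₁) = (5, -3, 4) − 0.1·(21, -1, 32) = (2.9, -2.9, 0.8)
(u₂, v₂, w₂) = (2.9, -2.9, 0.8) − 0.1·(12.6, -0.8, 6.4) = (1.64, -2.82, 0.16)
(u₃, v₃, w₃) = (1.64, -2.82, 0.16) − 0.1·(7.56, -0.64, 1.28) = (0.884, -2.756, 0.032)
(u₄, v₄, w₄) = (0.884, -2.756, 0.032) − 0.1·(4.536, -0.512, 0.256) = (0.4304, -2.7048, 0.0064)
(u₅, v₅, w₅) = (0.4304, -2.7048, 0.0064) − 0.1·(2.7216, -0.4096, 0.0512) = (0.15824, -2.66384, 0.00128)
g(0.15824, -2.66384, 0.00128) = -6.0148301056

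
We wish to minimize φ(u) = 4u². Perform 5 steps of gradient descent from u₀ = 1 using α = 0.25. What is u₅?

φ′(u) = 8u
u₁ = 1 − 0.25·8 = -1
u₂ = -1 − 0.25·(-8) = 1
u₃ = 1 − 0.25·8 = -1
u₄ = -1 − 0.25·(-8) = 1
u₅ = 1 − 0.25·8 = -1

-1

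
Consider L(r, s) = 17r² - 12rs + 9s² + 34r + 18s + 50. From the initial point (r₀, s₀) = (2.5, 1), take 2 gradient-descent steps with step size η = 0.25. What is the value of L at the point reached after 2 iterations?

713753.015625

∇L = (34r - 12s + 34, -12r + 18s + 18)
Step 1: at (2.5, 1), ∇L = (107, 6) → (2.5, 1) − 0.25·(107, 6) = (-24.25, -0.5)
Step 2: at (-24.25, -0.5), ∇L = (-784.5, 300) → (-24.25, -0.5) − 0.25·(-784.5, 300) = (171.875, -75.5)
L(171.875, -75.5) = 713753.015625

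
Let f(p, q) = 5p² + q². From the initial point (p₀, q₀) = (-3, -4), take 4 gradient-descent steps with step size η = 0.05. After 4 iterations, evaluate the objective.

7.06325661

∇f = (10p, 2q)
(p₁, q₁) = (-3, -4) − 0.05·(-30, -8) = (-1.5, -3.6)
(p₂, q₂) = (-1.5, -3.6) − 0.05·(-15, -7.2) = (-0.75, -3.24)
(p₃, q₃) = (-0.75, -3.24) − 0.05·(-7.5, -6.48) = (-0.375, -2.916)
(p₄, q₄) = (-0.375, -2.916) − 0.05·(-3.75, -5.832) = (-0.1875, -2.6244)
f(-0.1875, -2.6244) = 7.06325661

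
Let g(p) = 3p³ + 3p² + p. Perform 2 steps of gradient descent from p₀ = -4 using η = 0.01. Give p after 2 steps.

-7.350369

g′(p) = 9p² + 6p + 1
p₁ = -4 − 0.01·121 = -5.21
p₂ = -5.21 − 0.01·214.0369 = -7.350369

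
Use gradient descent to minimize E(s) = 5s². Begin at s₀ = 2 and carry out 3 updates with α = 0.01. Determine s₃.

1.458

E′(s) = 10s
Step 1: E′(2) = 20; s₁ = 2 − 0.01·20 = 1.8
Step 2: E′(1.8) = 18; s₂ = 1.8 − 0.01·18 = 1.62
Step 3: E′(1.62) = 16.2; s₃ = 1.62 − 0.01·16.2 = 1.458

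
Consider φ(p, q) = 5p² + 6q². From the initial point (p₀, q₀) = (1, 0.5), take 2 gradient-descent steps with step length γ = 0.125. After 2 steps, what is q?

∇φ = (10p, 12q)
(p₁, q₁) = (1, 0.5) − 0.125·(10, 6) = (-0.25, -0.25)
(p₂, q₂) = (-0.25, -0.25) − 0.125·(-2.5, -3) = (0.0625, 0.125)
q = 0.125

0.125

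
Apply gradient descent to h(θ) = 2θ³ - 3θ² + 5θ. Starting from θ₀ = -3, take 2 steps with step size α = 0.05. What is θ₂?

h′(θ) = 6θ² - 6θ + 5
θ₁ = -3 − 0.05·77 = -6.85
θ₂ = -6.85 − 0.05·327.635 = -23.23175

-23.23175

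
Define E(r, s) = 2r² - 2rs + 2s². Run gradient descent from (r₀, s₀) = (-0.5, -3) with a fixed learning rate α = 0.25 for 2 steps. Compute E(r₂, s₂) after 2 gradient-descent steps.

∇E = (4r - 2s, -2r + 4s)
Step 1: at (-0.5, -3), ∇E = (4, -11) → (-0.5, -3) − 0.25·(4, -11) = (-1.5, -0.25)
Step 2: at (-1.5, -0.25), ∇E = (-5.5, 2) → (-1.5, -0.25) − 0.25·(-5.5, 2) = (-0.125, -0.75)
E(-0.125, -0.75) = 0.96875

0.96875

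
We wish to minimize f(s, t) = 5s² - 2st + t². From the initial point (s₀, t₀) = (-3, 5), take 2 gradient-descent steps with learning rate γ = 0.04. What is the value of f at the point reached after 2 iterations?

∇f = (10s - 2t, -2s + 2t)
(s₁, t₁) = (-3, 5) − 0.04·(-40, 16) = (-1.4, 4.36)
(s₂, t₂) = (-1.4, 4.36) − 0.04·(-22.72, 11.52) = (-0.4912, 3.8992)
f(-0.4912, 3.8992) = 20.24072192

20.24072192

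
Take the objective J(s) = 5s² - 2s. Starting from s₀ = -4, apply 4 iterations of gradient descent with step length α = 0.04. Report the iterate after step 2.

-1.312

J′(s) = 10s - 2
s₁ = -4 − 0.04·(-42) = -2.32
s₂ = -2.32 − 0.04·(-25.2) = -1.312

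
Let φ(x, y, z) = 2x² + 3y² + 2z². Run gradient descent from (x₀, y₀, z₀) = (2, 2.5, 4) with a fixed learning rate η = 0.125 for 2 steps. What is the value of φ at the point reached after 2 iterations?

2.5732421875

∇φ = (4x, 6y, 4z)
(x₁, y₁, z₁) = (2, 2.5, 4) − 0.125·(8, 15, 16) = (1, 0.625, 2)
(x₂, y₂, z₂) = (1, 0.625, 2) − 0.125·(4, 3.75, 8) = (0.5, 0.15625, 1)
φ(0.5, 0.15625, 1) = 2.5732421875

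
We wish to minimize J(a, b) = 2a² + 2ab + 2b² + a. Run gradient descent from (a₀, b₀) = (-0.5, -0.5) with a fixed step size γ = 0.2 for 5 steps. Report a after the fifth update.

∇J = (4a + 2b + 1, 2a + 4b)
(a₁, b₁) = (-0.5, -0.5) − 0.2·(-2, -3) = (-0.1, 0.1)
(a₂, b₂) = (-0.1, 0.1) − 0.2·(0.8, 0.2) = (-0.26, 0.06)
(a₃, b₃) = (-0.26, 0.06) − 0.2·(0.08, -0.28) = (-0.276, 0.116)
(a₄, b₄) = (-0.276, 0.116) − 0.2·(0.128, -0.088) = (-0.3016, 0.1336)
(a₅, b₅) = (-0.3016, 0.1336) − 0.2·(0.0608, -0.0688) = (-0.31376, 0.14736)
a = -0.31376

-0.31376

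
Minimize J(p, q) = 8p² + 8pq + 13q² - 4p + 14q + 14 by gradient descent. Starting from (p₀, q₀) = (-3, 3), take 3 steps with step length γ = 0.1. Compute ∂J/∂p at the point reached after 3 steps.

-189.664

∇J = (16p + 8q - 4, 8p + 26q + 14)
(p₁, q₁) = (-3, 3) − 0.1·(-28, 68) = (-0.2, -3.8)
(p₂, q₂) = (-0.2, -3.8) − 0.1·(-37.6, -86.4) = (3.56, 4.84)
(p₃, q₃) = (3.56, 4.84) − 0.1·(91.68, 168.32) = (-5.608, -11.992)
∂J/∂p at (-5.608, -11.992) = -189.664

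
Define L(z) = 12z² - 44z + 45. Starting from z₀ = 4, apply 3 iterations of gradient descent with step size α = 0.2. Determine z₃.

L′(z) = 24z - 44
z₁ = 4 − 0.2·52 = -6.4
z₂ = -6.4 − 0.2·(-197.6) = 33.12
z₃ = 33.12 − 0.2·750.88 = -117.056

-117.056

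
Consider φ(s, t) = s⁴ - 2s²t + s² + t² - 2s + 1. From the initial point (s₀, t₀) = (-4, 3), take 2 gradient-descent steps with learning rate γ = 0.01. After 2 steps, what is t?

∇φ = (4s³ - 4st + 2s - 2, -2s² + 2t)
(s₁, t₁) = (-4, 3) − 0.01·(-218, -26) = (-1.82, 3.26)
(s₂, t₂) = (-1.82, 3.26) − 0.01·(-6.021472, -0.1048) = (-1.75978528, 3.261048)
t = 3.261048

3.261048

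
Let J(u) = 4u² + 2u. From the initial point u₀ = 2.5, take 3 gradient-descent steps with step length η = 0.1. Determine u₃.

J′(u) = 8u + 2
Step 1: J′(2.5) = 22; u₁ = 2.5 − 0.1·22 = 0.3
Step 2: J′(0.3) = 4.4; u₂ = 0.3 − 0.1·4.4 = -0.14
Step 3: J′(-0.14) = 0.88; u₃ = -0.14 − 0.1·0.88 = -0.228

-0.228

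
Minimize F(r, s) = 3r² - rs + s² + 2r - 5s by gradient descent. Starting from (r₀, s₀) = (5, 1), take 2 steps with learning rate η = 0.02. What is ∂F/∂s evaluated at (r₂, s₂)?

∇F = (6r - s + 2, -r + 2s - 5)
Step 1: at (5, 1), ∇F = (31, -8) → (5, 1) − 0.02·(31, -8) = (4.38, 1.16)
Step 2: at (4.38, 1.16), ∇F = (27.12, -7.06) → (4.38, 1.16) − 0.02·(27.12, -7.06) = (3.8376, 1.3012)
∂F/∂s at (3.8376, 1.3012) = -6.2352

-6.2352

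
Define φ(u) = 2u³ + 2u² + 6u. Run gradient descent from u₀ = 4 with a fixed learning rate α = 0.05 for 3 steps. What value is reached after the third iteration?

-5.1506227

φ′(u) = 6u² + 4u + 6
u₁ = 4 − 0.05·118 = -1.9
u₂ = -1.9 − 0.05·20.06 = -2.903
u₃ = -2.903 − 0.05·44.952454 = -5.1506227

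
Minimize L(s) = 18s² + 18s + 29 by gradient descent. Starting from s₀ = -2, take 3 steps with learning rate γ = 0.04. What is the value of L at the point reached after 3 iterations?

L′(s) = 36s + 18
Step 1: L′(-2) = -54; s₁ = -2 − 0.04·(-54) = 0.16
Step 2: L′(0.16) = 23.76; s₂ = 0.16 − 0.04·23.76 = -0.7904
Step 3: L′(-0.7904) = -10.4544; s₃ = -0.7904 − 0.04·(-10.4544) = -0.372224
L(-0.372224) = 24.793880711168

24.793880711168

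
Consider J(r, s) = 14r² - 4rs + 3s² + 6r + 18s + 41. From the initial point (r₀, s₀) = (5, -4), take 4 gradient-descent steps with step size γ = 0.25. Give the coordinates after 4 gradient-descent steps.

∇J = (28r - 4s + 6, -4r + 6s + 18)
Step 1: at (5, -4), ∇J = (162, -26) → (5, -4) − 0.25·(162, -26) = (-35.5, 2.5)
Step 2: at (-35.5, 2.5), ∇J = (-998, 175) → (-35.5, 2.5) − 0.25·(-998, 175) = (214, -41.25)
Step 3: at (214, -41.25), ∇J = (6163, -1085.5) → (214, -41.25) − 0.25·(6163, -1085.5) = (-1326.75, 230.125)
Step 4: at (-1326.75, 230.125), ∇J = (-38063.5, 6705.75) → (-1326.75, 230.125) − 0.25·(-38063.5, 6705.75) = (8189.125, -1446.3125)

(8189.125, -1446.3125)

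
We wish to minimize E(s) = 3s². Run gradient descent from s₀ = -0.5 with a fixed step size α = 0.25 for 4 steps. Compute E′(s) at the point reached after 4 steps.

E′(s) = 6s
s₁ = -0.5 − 0.25·(-3) = 0.25
s₂ = 0.25 − 0.25·1.5 = -0.125
s₃ = -0.125 − 0.25·(-0.75) = 0.0625
s₄ = 0.0625 − 0.25·0.375 = -0.03125
E′(s) at (-0.03125) = -0.1875

-0.1875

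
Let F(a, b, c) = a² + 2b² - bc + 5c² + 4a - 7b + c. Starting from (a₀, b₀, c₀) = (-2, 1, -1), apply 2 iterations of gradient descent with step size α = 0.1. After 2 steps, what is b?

1.42

∇F = (2a + 4, 4b - c - 7, -b + 10c + 1)
Step 1: at (-2, 1, -1), ∇F = (0, -2, -10) → (-2, 1, -1) − 0.1·(0, -2, -10) = (-2, 1.2, 0)
Step 2: at (-2, 1.2, 0), ∇F = (0, -2.2, -0.2) → (-2, 1.2, 0) − 0.1·(0, -2.2, -0.2) = (-2, 1.42, 0.02)
b = 1.42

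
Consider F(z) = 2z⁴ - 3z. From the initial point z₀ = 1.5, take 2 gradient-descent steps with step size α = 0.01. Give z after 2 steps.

1.12996992

F′(z) = 8z³ - 3
z₁ = 1.5 − 0.01·24 = 1.26
z₂ = 1.26 − 0.01·13.003008 = 1.12996992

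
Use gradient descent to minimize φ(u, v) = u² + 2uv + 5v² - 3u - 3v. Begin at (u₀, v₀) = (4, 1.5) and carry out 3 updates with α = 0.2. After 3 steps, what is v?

∇φ = (2u + 2v - 3, 2u + 10v - 3)
(u₁, v₁) = (4, 1.5) − 0.2·(8, 20) = (2.4, -2.5)
(u₂, v₂) = (2.4, -2.5) − 0.2·(-3.2, -23.2) = (3.04, 2.14)
(u₃, v₃) = (3.04, 2.14) − 0.2·(7.36, 24.48) = (1.568, -2.756)
v = -2.756

-2.756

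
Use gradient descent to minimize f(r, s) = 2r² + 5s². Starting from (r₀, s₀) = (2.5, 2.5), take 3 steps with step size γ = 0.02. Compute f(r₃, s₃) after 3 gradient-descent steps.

∇f = (4r, 10s)
(r₁, s₁) = (2.5, 2.5) − 0.02·(10, 25) = (2.3, 2)
(r₂, s₂) = (2.3, 2) − 0.02·(9.2, 20) = (2.116, 1.6)
(r₃, s₃) = (2.116, 1.6) − 0.02·(8.464, 16) = (1.94672, 1.28)
f(1.94672, 1.28) = 15.7714375168

15.7714375168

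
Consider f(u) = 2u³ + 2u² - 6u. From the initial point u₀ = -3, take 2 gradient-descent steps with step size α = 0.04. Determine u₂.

f′(u) = 6u² + 4u - 6
Step 1: f′(-3) = 36; u₁ = -3 − 0.04·36 = -4.44
Step 2: f′(-4.44) = 94.5216; u₂ = -4.44 − 0.04·94.5216 = -8.220864

-8.220864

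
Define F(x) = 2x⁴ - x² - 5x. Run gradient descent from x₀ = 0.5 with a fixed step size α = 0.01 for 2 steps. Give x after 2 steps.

F′(x) = 8x³ - 2x - 5
x₁ = 0.5 − 0.01·(-5) = 0.55
x₂ = 0.55 − 0.01·(-4.769) = 0.59769

0.59769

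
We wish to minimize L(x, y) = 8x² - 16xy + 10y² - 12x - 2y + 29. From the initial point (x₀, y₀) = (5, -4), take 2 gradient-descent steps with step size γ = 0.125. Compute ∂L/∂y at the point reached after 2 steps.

-1672.5

∇L = (16x - 16y - 12, -16x + 20y - 2)
(x₁, y₁) = (5, -4) − 0.125·(132, -162) = (-11.5, 16.25)
(x₂, y₂) = (-11.5, 16.25) − 0.125·(-456, 507) = (45.5, -47.125)
∂L/∂y at (45.5, -47.125) = -1672.5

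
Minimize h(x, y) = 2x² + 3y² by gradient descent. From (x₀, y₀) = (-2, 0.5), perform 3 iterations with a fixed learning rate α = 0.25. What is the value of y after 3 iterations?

-0.0625

∇h = (4x, 6y)
Step 1: at (-2, 0.5), ∇h = (-8, 3) → (-2, 0.5) − 0.25·(-8, 3) = (0, -0.25)
Step 2: at (0, -0.25), ∇h = (0, -1.5) → (0, -0.25) − 0.25·(0, -1.5) = (0, 0.125)
Step 3: at (0, 0.125), ∇h = (0, 0.75) → (0, 0.125) − 0.25·(0, 0.75) = (0, -0.0625)
y = -0.0625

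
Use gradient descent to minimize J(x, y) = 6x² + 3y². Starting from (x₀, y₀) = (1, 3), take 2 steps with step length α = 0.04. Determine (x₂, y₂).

(0.2704, 1.7328)

∇J = (12x, 6y)
Step 1: at (1, 3), ∇J = (12, 18) → (1, 3) − 0.04·(12, 18) = (0.52, 2.28)
Step 2: at (0.52, 2.28), ∇J = (6.24, 13.68) → (0.52, 2.28) − 0.04·(6.24, 13.68) = (0.2704, 1.7328)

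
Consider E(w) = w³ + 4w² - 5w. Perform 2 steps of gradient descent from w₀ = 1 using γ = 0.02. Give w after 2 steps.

E′(w) = 3w² + 8w - 5
w₁ = 1 − 0.02·6 = 0.88
w₂ = 0.88 − 0.02·4.3632 = 0.792736

0.792736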